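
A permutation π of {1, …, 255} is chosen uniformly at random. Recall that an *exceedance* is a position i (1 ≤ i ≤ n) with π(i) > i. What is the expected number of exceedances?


Write X = Σ_{i=1}^{255} X_i, where X_i = 1_{π(i) > i}.
For each fixed i, π(i) is uniform over {1, …, 255} (marginal of a uniform permutation), so P[π(i) > i] = (n − i)/n. Summing: Σ_{i=1}^{255} (n − i)/n = (0 + 1 + … + 254)/255 = 255(255 − 1)/(2·255) = (255 − 1)/2.
Hence E[X] = Σ_{i=1}^{255} (255 − i)/255 = 127 ≈ 127.0000.

E[X] = 127 = 127.0000.


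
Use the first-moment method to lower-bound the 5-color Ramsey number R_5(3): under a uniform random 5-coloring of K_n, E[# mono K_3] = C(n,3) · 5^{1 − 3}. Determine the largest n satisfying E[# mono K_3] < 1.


We need C(n, 3) · 5^{1 − 3} < 1, i.e. C(n, 3) < 5^{3 − 1} = 25.
Check values of n near the boundary:
  n = 4: C(4, 3) = 4; 4 < 25? YES
  n = 5: C(5, 3) = 10; 10 < 25? YES
  n = 6: C(6, 3) = 20; 20 < 25? YES
  n = 7: C(7, 3) = 35; 35 < 25? NO
  n = 8: C(8, 3) = 56; 56 < 25? NO
  n = 9: C(9, 3) = 84; 84 < 25? NO
The largest n with C(n, 3) < 25 is n = 6 (where E[X] = 4/5 ≈ 0.8000). Hence R_5(3) > 6, i.e. R_5(3) ≥ 7.

Largest n = 6; hence R_5(3) > 6.


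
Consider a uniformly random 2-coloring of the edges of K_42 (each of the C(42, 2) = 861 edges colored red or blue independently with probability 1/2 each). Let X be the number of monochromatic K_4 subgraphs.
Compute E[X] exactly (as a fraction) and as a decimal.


Let X = Σ_S X_S over the C(42, 4) = 111930 subsets S of size 4, where X_S = 1 if the K_4 on S is monochromatic.
For a fixed S, the K_4 on S has C(4, 2) = 6 edges. P[all 6 edges red] = (1/2)^6, and likewise for blue, so P[monochromatic] = 2·(1/2)^6 = 2^{1 − 6} = 1/32.
By linearity of expectation: E[X] = C(42, 4) · 2^{1 − 6} = 111930 · 1/32 = 55965/16.
Numerically: E[X] ≈ 3497.8125.

E[X] = C(42,4)·2^(1−C(4,2)) = 55965/16 ≈ 3497.8125.


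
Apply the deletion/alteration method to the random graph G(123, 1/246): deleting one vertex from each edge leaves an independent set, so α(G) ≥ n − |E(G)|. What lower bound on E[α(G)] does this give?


E[|E(G)|] = C(123, 2)·p = 7503 · (1/246) = 61/2.
E[α(G)] ≥ n − E[|E(G)|] = 123 − 61/2 = 185/2.
Numerically: ≈ 92.500000.
(This is only a lower bound; the true E[α(G)] may be larger.)

E[α(G)] ≥ 185/2 ≈ 92.500000.


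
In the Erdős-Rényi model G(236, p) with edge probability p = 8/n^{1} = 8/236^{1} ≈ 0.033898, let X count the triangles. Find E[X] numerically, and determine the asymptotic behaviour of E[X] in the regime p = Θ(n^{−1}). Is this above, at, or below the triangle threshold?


Number of potential triangles: C(236, 3) = 2162940.
Each occurs with probability p³ ≈ (0.033898)³ ≈ 3.8952376e-05.
By linearity: E[X] = C(236, 3)·p³ ≈ 2162940 · 3.8952376e-05 ≈ 84.25165.
Here α = 1, so p = 8/n is exactly at the triangle threshold p ~ 1/n. Asymptotically E[X] → c³/6 = 8³/6 = 256/3 ≈ 85.33333, a bounded constant. In this regime the triangle count is asymptotically Poisson(c³/6).

E[X] ≈ 84.25165; in regime p = Θ(1/n^{1}) E[X] stays bounded (at the triangle threshold p ~ 1/n).


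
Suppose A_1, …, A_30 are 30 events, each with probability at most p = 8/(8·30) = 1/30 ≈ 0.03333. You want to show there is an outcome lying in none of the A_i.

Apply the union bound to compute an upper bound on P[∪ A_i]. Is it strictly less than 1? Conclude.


Union bound: P[∪_{i=1}^{30} A_i] ≤ Σ_i P[A_i] ≤ 30·p = 30·(1/30) = 1.
Numerically: 1 ≈ 1.00000.
Is 1 < 1? NO.
Since the bound 1 is ≥ 1, the union bound is uninformative here; it does NOT by itself certify existence.

30·p = 1 ≈ 1.00000; existence NOT certified by the union bound.


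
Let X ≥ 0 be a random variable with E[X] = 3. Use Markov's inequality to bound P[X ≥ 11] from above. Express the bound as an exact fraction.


μ = E[X] = 3, a = 11.
Markov: P[X ≥ 11] ≤ μ/a = (3)/11 = 3/11.
Numerically: ≈ 0.273.
(Since a = 11 > μ = 3.000, the bound 3/11 is < 1 and informative.)

P[X ≥ 11] ≤ 3/11 ≈ 0.273.


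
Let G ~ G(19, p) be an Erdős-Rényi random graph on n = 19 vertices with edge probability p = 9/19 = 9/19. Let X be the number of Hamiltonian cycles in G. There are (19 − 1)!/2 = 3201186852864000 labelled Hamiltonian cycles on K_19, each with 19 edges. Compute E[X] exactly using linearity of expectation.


K_19 has (19 − 1)!/2 = 3201186852864000 labelled Hamiltonian cycles.
For each such Hamiltonian cycle H, let X_H = 1 if all 19 edges of H are present in G. Then P[X_H = 1] = p^{19} = (9/19)^{19} = 1350851717672992089/1978419655660313589123979.
By linearity: E[X] = Σ_H E[X_H] = 3201186852864000 · p^{19} = 3201186852864000 · 1350851717672992089/1978419655660313589123979 = 4324328758783534194876278992896000/1978419655660313589123979.
Numerically: E[X] ≈ 2.18575e+09.

E[X] = 3201186852864000 · (9/19)^{19} = 4324328758783534194876278992896000/1978419655660313589123979 ≈ 2.18575e+09.


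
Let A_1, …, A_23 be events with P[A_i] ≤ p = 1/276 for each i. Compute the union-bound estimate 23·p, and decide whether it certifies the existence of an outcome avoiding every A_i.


Union bound: P[∪_{i=1}^{23} A_i] ≤ Σ_i P[A_i] ≤ 23·p = 23·(1/276) = 1/12.
Numerically: 1/12 ≈ 0.0833333.
Is 1/12 < 1? YES.
Since P[∪ A_i] ≤ 1/12 < 1, the complement has P[∩ A_i^c] ≥ 1 − 1/12 = 11/12 > 0, so some outcome avoids every A_i.

23·p = 1/12 ≈ 0.0833333; existence CERTIFIED by the union bound.


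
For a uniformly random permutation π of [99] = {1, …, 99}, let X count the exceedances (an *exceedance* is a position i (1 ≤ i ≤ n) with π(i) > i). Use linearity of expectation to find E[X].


Write X = Σ_{i=1}^{99} X_i, where X_i = 1_{π(i) > i}.
For each fixed i, π(i) is uniform over {1, …, 99} (marginal of a uniform permutation), so P[π(i) > i] = (n − i)/n. Summing: Σ_{i=1}^{99} (n − i)/n = (0 + 1 + … + 98)/99 = 99(99 − 1)/(2·99) = (99 − 1)/2.
Hence E[X] = Σ_{i=1}^{99} (99 − i)/99 = 49 ≈ 49.00000.

E[X] = 49 = 49.00000.


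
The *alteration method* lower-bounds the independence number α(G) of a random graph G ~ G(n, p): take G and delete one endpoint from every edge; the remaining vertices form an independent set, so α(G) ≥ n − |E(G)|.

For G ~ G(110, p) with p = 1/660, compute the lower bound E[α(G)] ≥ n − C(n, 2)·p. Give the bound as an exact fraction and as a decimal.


E[|E(G)|] = C(110, 2)·p = 5995 · (1/660) = 109/12.
E[α(G)] ≥ n − E[|E(G)|] = 110 − 109/12 = 1211/12.
Numerically: ≈ 100.917.
(This is only a lower bound; the true E[α(G)] may be larger.)

E[α(G)] ≥ 1211/12 ≈ 100.917.


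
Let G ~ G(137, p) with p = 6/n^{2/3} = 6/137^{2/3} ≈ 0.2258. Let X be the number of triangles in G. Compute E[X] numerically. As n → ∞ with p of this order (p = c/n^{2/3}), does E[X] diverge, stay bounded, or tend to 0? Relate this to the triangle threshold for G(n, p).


Number of potential triangles: C(137, 3) = 419220.
Each occurs with probability p³ ≈ (0.2258)³ ≈ 1.150834e-02.
By linearity: E[X] = C(137, 3)·p³ ≈ 419220 · 1.150834e-02 ≈ 4824.5255.
Since α = 2/3 < 1, p = c/n^{2/3} ≫ 1/n is above the triangle threshold p ~ 1/n. Asymptotically E[X] ~ (c³/6)·n^{3(1−α)} = (6³/6)·n^{1} → ∞; triangles are abundant w.h.p.

E[X] ≈ 4824.5255; in regime p = Θ(1/n^{2/3}) E[X] diverges (above the triangle threshold p ~ 1/n).


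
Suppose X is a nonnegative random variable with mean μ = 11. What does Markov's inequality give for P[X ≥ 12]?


μ = E[X] = 11, a = 12.
Markov: P[X ≥ 12] ≤ μ/a = (11)/12 = 11/12.
Numerically: ≈ 0.91667.
(Since a = 12 > μ = 11.00000, the bound 11/12 is < 1 and informative.)

P[X ≥ 12] ≤ 11/12 ≈ 0.91667.


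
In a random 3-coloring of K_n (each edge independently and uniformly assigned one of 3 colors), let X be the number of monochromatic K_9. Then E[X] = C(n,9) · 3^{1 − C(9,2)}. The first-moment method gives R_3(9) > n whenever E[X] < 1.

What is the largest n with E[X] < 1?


We need C(n, 9) · 3^{1 − 36} < 1, i.e. C(n, 9) < 3^{36 − 1} = 50031545098999707.
Check values of n near the boundary:
  n = 296: C(296, 9) = 42513789098994080; 42513789098994080 < 50031545098999707? YES
  n = 297: C(297, 9) = 43842345008337645; 43842345008337645 < 50031545098999707? YES
  n = 298: C(298, 9) = 45207677551849890; 45207677551849890 < 50031545098999707? YES
  n = 299: C(299, 9) = 46610674441390059; 46610674441390059 < 50031545098999707? YES
  n = 300: C(300, 9) = 48052241692154700; 48052241692154700 < 50031545098999707? YES
  n = 301: C(301, 9) = 49533303936090975; 49533303936090975 < 50031545098999707? YES
  n = 302: C(302, 9) = 51054804739588650; 51054804739588650 < 50031545098999707? NO
  n = 303: C(303, 9) = 52617706925494425; 52617706925494425 < 50031545098999707? NO
The largest n with C(n, 9) < 50031545098999707 is n = 301 (where E[X] = 16511101312030325/16677181699666569 ≈ 0.990041). Hence R_3(9) > 301, i.e. R_3(9) ≥ 302.

Largest n = 301; hence R_3(9) > 301.


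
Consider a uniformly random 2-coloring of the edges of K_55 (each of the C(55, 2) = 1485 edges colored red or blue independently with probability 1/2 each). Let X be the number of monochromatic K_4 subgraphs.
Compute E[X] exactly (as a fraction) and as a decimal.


Let X = Σ_S X_S over the C(55, 4) = 341055 subsets S of size 4, where X_S = 1 if the K_4 on S is monochromatic.
For a fixed S, the K_4 on S has C(4, 2) = 6 edges. P[all 6 edges red] = (1/2)^6, and likewise for blue, so P[monochromatic] = 2·(1/2)^6 = 2^{1 − 6} = 1/32.
By linearity: E[X] = C(55, 4) · 2^{1 − 6} = 341055 · 1/32 = 341055/32.
Numerically: E[X] ≈ 10657.9688.

E[X] = C(55,4)·2^(1−C(4,2)) = 341055/32 ≈ 10657.9688.


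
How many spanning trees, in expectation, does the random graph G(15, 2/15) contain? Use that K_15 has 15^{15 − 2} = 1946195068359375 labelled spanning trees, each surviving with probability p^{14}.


K_15 has 15^{15 − 2} = 1946195068359375 labelled spanning trees.
For each such spanning tree H, let X_H = 1 if all 14 edges of H are present in G. Then P[X_H = 1] = p^{14} = (2/15)^{14} = 16384/29192926025390625.
By linearity: E[X] = Σ_H E[X_H] = 1946195068359375 · p^{14} = 1946195068359375 · 16384/29192926025390625 = 16384/15.
Numerically: E[X] ≈ 1092.27.

E[X] = 1946195068359375 · (2/15)^{14} = 16384/15 ≈ 1092.27.


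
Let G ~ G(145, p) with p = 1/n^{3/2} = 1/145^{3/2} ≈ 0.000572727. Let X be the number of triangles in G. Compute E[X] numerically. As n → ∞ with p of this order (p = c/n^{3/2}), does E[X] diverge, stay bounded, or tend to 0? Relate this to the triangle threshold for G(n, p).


Number of potential triangles: C(145, 3) = 497640.
Each occurs with probability p³ ≈ (0.000572727)³ ≈ 1.87864184e-10.
By linearity: E[X] = C(145, 3)·p³ ≈ 497640 · 1.87864184e-10 ≈ 0.000093.
Since α = 3/2 > 1, p = c/n^{3/2} = o(1/n) is below the triangle threshold p ~ 1/n. Asymptotically E[X] ~ (c³/6)·n^{3(1−α)} = (1³/6)·n^{-1.5} → 0, so by Markov's inequality G has no triangles w.h.p.

E[X] ≈ 0.000093; in regime p = Θ(1/n^{3/2}) E[X] tends to 0 (below the triangle threshold p ~ 1/n).


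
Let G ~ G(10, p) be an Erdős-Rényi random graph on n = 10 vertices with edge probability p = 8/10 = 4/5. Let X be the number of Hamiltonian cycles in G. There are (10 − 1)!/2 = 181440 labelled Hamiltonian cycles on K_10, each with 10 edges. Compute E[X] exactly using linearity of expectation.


K_10 has (10 − 1)!/2 = 181440 labelled Hamiltonian cycles.
For each such Hamiltonian cycle H, let X_H = 1 if all 10 edges of H are present in G. Then P[X_H = 1] = p^{10} = (4/5)^{10} = 1048576/9765625.
By linearity: E[X] = Σ_H E[X_H] = 181440 · p^{10} = 181440 · 1048576/9765625 = 38050725888/1953125.
Numerically: E[X] ≈ 1.95e+04.

E[X] = 181440 · (4/5)^{10} = 38050725888/1953125 ≈ 1.95e+04.


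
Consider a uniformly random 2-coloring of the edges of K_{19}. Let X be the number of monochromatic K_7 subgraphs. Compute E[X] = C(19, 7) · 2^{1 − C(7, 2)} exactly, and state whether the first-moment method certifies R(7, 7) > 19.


E[X] = C(19, 7) · 2^{1 − 21} = 50388 · 2^{−20} = 50388/1048576.
As a reduced fraction: E[X] = 12597/262144 ≈ 0.0481.
Is E[X] < 1? YES.
Since E[X] < 1, there exists a 2-coloring of K_{19} with no monochromatic K_7; hence R(7, 7) > 19.

E[X] = 12597/262144 ≈ 0.0481; E[X] < 1, so R(7, 7) > 19.


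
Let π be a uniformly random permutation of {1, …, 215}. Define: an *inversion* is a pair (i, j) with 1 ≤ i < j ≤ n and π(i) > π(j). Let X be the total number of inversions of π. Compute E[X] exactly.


Write X = Σ X_I over the C(215, 2) = 23005 pairs i < j, with X_I the indicator of one inversion.
There are 23005 indicators.
For each fixed pair i < j, the values π(i) and π(j) are two distinct elements of {1, …, 215} in uniformly random order; by symmetry P[π(i) > π(j)] = 1/2.
By linearity: E[X] = 23005 · (1/2) = C(215, 2) · (1/2) = 23005/2 = 23005/2 ≈ 11502.500000.

E[X] = 23005/2 = 11502.500000.


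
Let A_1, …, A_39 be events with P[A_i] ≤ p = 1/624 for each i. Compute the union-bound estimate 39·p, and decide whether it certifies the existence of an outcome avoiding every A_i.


Union bound: P[∪_{i=1}^{39} A_i] ≤ Σ_i P[A_i] ≤ 39·p = 39·(1/624) = 1/16.
Numerically: 1/16 ≈ 0.0625.
Is 1/16 < 1? YES.
Since P[∪ A_i] ≤ 1/16 < 1, the complement has P[∩ A_i^c] ≥ 1 − 1/16 = 15/16 > 0, so some outcome avoids every A_i.

39·p = 1/16 ≈ 0.0625; existence CERTIFIED by the union bound.


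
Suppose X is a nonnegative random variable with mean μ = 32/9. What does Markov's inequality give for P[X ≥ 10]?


μ = E[X] = 32/9, a = 10.
Markov: P[X ≥ 10] ≤ μ/a = (32/9)/10 = 16/45.
Numerically: ≈ 0.35556.
(Since a = 10 > μ = 3.55556, the bound 16/45 is < 1 and informative.)

P[X ≥ 10] ≤ 16/45 ≈ 0.35556.


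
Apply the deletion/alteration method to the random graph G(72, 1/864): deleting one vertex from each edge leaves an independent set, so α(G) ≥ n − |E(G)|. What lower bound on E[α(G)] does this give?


E[|E(G)|] = C(72, 2)·p = 2556 · (1/864) = 71/24.
E[α(G)] ≥ n − E[|E(G)|] = 72 − 71/24 = 1657/24.
Numerically: ≈ 69.041667.
(This is only a lower bound; the true E[α(G)] may be larger.)

E[α(G)] ≥ 1657/24 ≈ 69.041667.


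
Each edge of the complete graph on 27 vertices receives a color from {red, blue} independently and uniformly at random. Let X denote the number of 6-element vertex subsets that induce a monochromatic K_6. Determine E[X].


Let X = Σ_S X_S over the C(27, 6) = 296010 subsets S of size 6, where X_S = 1 if the K_6 on S is monochromatic.
For a fixed S, the K_6 on S has C(6, 2) = 15 edges. P[all 15 edges red] = (1/2)^15, and likewise for blue, so P[monochromatic] = 2·(1/2)^15 = 2^{1 − 15} = 1/16384.
By linearity: E[X] = C(27, 6) · 2^{1 − 15} = 296010 · 1/16384 = 148005/8192.
Numerically: E[X] ≈ 18.0670.

E[X] = C(27,6)·2^(1−C(6,2)) = 148005/8192 ≈ 18.0670.


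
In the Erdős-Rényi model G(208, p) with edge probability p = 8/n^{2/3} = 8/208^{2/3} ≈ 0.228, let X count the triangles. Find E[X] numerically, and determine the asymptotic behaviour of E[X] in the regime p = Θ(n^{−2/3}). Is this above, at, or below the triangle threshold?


Number of potential triangles: C(208, 3) = 1478256.
Each occurs with probability p³ ≈ (0.228)³ ≈ 1.18343e-02.
By linearity: E[X] = C(208, 3)·p³ ≈ 1478256 · 1.18343e-02 ≈ 17494.154.
Since α = 2/3 < 1, p = c/n^{2/3} ≫ 1/n is above the triangle threshold p ~ 1/n. Asymptotically E[X] ~ (c³/6)·n^{3(1−α)} = (8³/6)·n^{1} → ∞; triangles are abundant w.h.p.

E[X] ≈ 17494.154; in regime p = Θ(1/n^{2/3}) E[X] diverges (above the triangle threshold p ~ 1/n).


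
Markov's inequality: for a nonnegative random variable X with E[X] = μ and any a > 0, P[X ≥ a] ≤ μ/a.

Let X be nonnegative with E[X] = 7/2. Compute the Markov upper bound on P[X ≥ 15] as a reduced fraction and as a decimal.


μ = E[X] = 7/2, a = 15.
Markov: P[X ≥ 15] ≤ μ/a = (7/2)/15 = 7/30.
Numerically: ≈ 0.2333.
(Since a = 15 > μ = 3.5000, the bound 7/30 is < 1 and informative.)

P[X ≥ 15] ≤ 7/30 ≈ 0.2333.


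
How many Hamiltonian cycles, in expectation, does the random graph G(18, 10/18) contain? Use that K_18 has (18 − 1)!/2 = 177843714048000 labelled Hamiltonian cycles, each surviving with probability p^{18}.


K_18 has (18 − 1)!/2 = 177843714048000 labelled Hamiltonian cycles.
For each such Hamiltonian cycle H, let X_H = 1 if all 18 edges of H are present in G. Then P[X_H = 1] = p^{18} = (5/9)^{18} = 3814697265625/150094635296999121.
By linearity of expectation: E[X] = Σ_H E[X_H] = 177843714048000 · p^{18} = 177843714048000 · 3814697265625/150094635296999121 = 930617187500000000000000/205891132094649.
Numerically: E[X] ≈ 4.51995e+09.

E[X] = 177843714048000 · (5/9)^{18} = 930617187500000000000000/205891132094649 ≈ 4.51995e+09.


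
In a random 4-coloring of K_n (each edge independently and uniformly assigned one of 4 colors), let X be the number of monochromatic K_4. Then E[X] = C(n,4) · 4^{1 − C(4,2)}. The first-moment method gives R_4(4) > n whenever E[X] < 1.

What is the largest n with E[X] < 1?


We need C(n, 4) · 4^{1 − 6} < 1, i.e. C(n, 4) < 4^{6 − 1} = 1024.
Check values of n near the boundary:
  n = 9: C(9, 4) = 126; 126 < 1024? YES
  n = 10: C(10, 4) = 210; 210 < 1024? YES
  n = 11: C(11, 4) = 330; 330 < 1024? YES
  n = 12: C(12, 4) = 495; 495 < 1024? YES
  n = 13: C(13, 4) = 715; 715 < 1024? YES
  n = 14: C(14, 4) = 1001; 1001 < 1024? YES
  n = 15: C(15, 4) = 1365; 1365 < 1024? NO
  n = 16: C(16, 4) = 1820; 1820 < 1024? NO
The largest n with C(n, 4) < 1024 is n = 14 (where E[X] = 1001/1024 ≈ 0.9775391). Hence R_4(4) > 14, i.e. R_4(4) ≥ 15.

Largest n = 14; hence R_4(4) > 14.


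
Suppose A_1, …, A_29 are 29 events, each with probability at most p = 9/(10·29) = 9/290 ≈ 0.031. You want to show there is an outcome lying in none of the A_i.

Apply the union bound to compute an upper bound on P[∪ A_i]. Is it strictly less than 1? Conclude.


Union bound: P[∪_{i=1}^{29} A_i] ≤ Σ_i P[A_i] ≤ 29·p = 29·(9/290) = 9/10.
Numerically: 9/10 ≈ 0.900.
Is 9/10 < 1? YES.
Since P[∪ A_i] ≤ 9/10 < 1, the complement has P[∩ A_i^c] ≥ 1 − 9/10 = 1/10 > 0, so some outcome avoids every A_i.

29·p = 9/10 ≈ 0.900; existence CERTIFIED by the union bound.


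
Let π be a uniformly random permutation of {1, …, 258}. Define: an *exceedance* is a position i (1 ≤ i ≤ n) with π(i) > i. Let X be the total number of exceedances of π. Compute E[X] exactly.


Write X = Σ_{i=1}^{258} X_i, where X_i = 1_{π(i) > i}.
For each fixed i, π(i) is uniform over {1, …, 258} (marginal of a uniform permutation), so P[π(i) > i] = (n − i)/n. Summing: Σ_{i=1}^{258} (n − i)/n = (0 + 1 + … + 257)/258 = 258(258 − 1)/(2·258) = (258 − 1)/2.
Hence E[X] = Σ_{i=1}^{258} (258 − i)/258 = 257/2 ≈ 128.500.

E[X] = 257/2 = 128.500.


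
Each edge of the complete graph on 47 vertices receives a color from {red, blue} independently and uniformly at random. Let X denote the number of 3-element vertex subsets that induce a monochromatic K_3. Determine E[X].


Let X = Σ_S X_S over the C(47, 3) = 16215 subsets S of size 3, where X_S = 1 if the K_3 on S is monochromatic.
For a fixed S, the K_3 on S has C(3, 2) = 3 edges. P[all 3 edges red] = (1/2)^3, and likewise for blue, so P[monochromatic] = 2·(1/2)^3 = 2^{1 − 3} = 1/4.
By linearity of expectation: E[X] = C(47, 3) · 2^{1 − 3} = 16215 · 1/4 = 16215/4.
Numerically: E[X] ≈ 4053.750.

E[X] = C(47,3)·2^(1−C(3,2)) = 16215/4 ≈ 4053.750.


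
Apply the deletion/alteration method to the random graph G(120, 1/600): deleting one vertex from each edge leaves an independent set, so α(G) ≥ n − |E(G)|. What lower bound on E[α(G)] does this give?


E[|E(G)|] = C(120, 2)·p = 7140 · (1/600) = 119/10.
E[α(G)] ≥ n − E[|E(G)|] = 120 − 119/10 = 1081/10.
Numerically: ≈ 108.100.
(This is only a lower bound; the true E[α(G)] may be larger.)

E[α(G)] ≥ 1081/10 ≈ 108.100.


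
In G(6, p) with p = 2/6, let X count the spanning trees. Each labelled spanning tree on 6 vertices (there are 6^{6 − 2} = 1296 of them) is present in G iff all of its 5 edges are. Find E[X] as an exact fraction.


K_6 has 6^{6 − 2} = 1296 labelled spanning trees.
For each such spanning tree H, let X_H = 1 if all 5 edges of H are present in G. Then P[X_H = 1] = p^{5} = (1/3)^{5} = 1/243.
Summing the indicators: E[X] = Σ_H E[X_H] = 1296 · p^{5} = 1296 · 1/243 = 16/3.
Numerically: E[X] ≈ 5.3333.

E[X] = 1296 · (1/3)^{5} = 16/3 ≈ 5.3333.


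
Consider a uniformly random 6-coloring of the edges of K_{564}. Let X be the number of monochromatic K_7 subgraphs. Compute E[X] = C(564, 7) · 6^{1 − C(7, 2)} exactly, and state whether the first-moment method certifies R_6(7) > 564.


E[X] = C(564, 7) · 6^{1 − 21} = 3469685994423792 · 6^{−20} = 3469685994423792/3656158440062976.
As a reduced fraction: E[X] = 24095041627943/25389989167104 ≈ 0.94900.
Is E[X] < 1? YES.
Since E[X] < 1, there exists a 6-coloring of K_{564} with no monochromatic K_7; hence R_6(7) > 564.

E[X] = 24095041627943/25389989167104 ≈ 0.94900; E[X] < 1, so R_6(7) > 564.


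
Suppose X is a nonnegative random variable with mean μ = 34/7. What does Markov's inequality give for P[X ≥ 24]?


μ = E[X] = 34/7, a = 24.
Markov: P[X ≥ 24] ≤ μ/a = (34/7)/24 = 17/84.
Numerically: ≈ 0.202.
(Since a = 24 > μ = 4.857, the bound 17/84 is < 1 and informative.)

P[X ≥ 24] ≤ 17/84 ≈ 0.202.


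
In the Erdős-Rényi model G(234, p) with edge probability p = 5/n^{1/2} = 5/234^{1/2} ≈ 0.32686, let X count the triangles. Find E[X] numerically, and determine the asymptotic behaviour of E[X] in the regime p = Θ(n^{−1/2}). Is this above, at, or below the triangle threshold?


Number of potential triangles: C(234, 3) = 2108184.
Each occurs with probability p³ ≈ (0.32686)³ ≈ 3.49209642e-02.
By linearity: E[X] = C(234, 3)·p³ ≈ 2108184 · 3.49209642e-02 ≈ 73619.818063.
Since α = 1/2 < 1, p = c/n^{1/2} ≫ 1/n is above the triangle threshold p ~ 1/n. Asymptotically E[X] ~ (c³/6)·n^{3(1−α)} = (5³/6)·n^{1.5} → ∞; triangles are abundant w.h.p.

E[X] ≈ 73619.818063; in regime p = Θ(1/n^{1/2}) E[X] diverges (above the triangle threshold p ~ 1/n).


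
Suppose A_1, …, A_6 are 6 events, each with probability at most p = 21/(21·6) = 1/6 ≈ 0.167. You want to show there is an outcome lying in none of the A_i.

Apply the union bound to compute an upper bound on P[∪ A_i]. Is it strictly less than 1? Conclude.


Union bound: P[∪_{i=1}^{6} A_i] ≤ Σ_i P[A_i] ≤ 6·p = 6·(1/6) = 1.
Numerically: 1 ≈ 1.000.
Is 1 < 1? NO.
Since the bound 1 is ≥ 1, the union bound is uninformative here; it does NOT by itself certify existence.

6·p = 1 ≈ 1.000; existence NOT certified by the union bound.


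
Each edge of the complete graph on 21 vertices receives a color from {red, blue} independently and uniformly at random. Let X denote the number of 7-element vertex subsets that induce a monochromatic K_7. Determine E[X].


Let X = Σ_S X_S over the C(21, 7) = 116280 subsets S of size 7, where X_S = 1 if the K_7 on S is monochromatic.
For a fixed S, the K_7 on S has C(7, 2) = 21 edges. P[all 21 edges red] = (1/2)^21, and likewise for blue, so P[monochromatic] = 2·(1/2)^21 = 2^{1 − 21} = 1/1048576.
By linearity: E[X] = C(21, 7) · 2^{1 − 21} = 116280 · 1/1048576 = 14535/131072.
Numerically: E[X] ≈ 0.1109.

E[X] = C(21,7)·2^(1−C(7,2)) = 14535/131072 ≈ 0.1109.


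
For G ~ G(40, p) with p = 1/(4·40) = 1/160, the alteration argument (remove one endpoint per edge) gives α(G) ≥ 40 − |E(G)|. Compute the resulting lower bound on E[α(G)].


E[|E(G)|] = C(40, 2)·p = 780 · (1/160) = 39/8.
E[α(G)] ≥ n − E[|E(G)|] = 40 − 39/8 = 281/8.
Numerically: ≈ 35.12500.
(This is only a lower bound; the true E[α(G)] may be larger.)

E[α(G)] ≥ 281/8 ≈ 35.12500.


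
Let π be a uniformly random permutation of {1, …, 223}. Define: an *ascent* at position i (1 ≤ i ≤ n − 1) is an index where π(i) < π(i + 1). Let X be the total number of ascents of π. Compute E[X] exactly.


Write X = Σ X_I over i = 1, …, 222, with X_I the indicator of one ascent.
There are 222 indicators.
For each fixed i, the pair (π(i), π(i+1)) is a uniformly random ordered pair of distinct values from {1, …, 223}; by symmetry P[π(i) < π(i+1)] = 1/2.
By linearity: E[X] = 222 · (1/2) = (223 − 1) · (1/2) = 111 ≈ 111.000000.

E[X] = 111 = 111.000000.


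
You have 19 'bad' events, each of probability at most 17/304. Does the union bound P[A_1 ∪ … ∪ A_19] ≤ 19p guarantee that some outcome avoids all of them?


Union bound: P[∪_{i=1}^{19} A_i] ≤ Σ_i P[A_i] ≤ 19·p = 19·(17/304) = 17/16.
Numerically: 17/16 ≈ 1.06250.
Is 17/16 < 1? NO.
Since the bound 17/16 is ≥ 1, the union bound is uninformative here; it does NOT by itself certify existence.

19·p = 17/16 ≈ 1.06250; existence NOT certified by the union bound.


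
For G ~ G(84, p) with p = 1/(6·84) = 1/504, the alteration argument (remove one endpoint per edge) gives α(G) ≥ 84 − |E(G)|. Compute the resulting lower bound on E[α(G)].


E[|E(G)|] = C(84, 2)·p = 3486 · (1/504) = 83/12.
E[α(G)] ≥ n − E[|E(G)|] = 84 − 83/12 = 925/12.
Numerically: ≈ 77.083333.
(This is only a lower bound; the true E[α(G)] may be larger.)

E[α(G)] ≥ 925/12 ≈ 77.083333.


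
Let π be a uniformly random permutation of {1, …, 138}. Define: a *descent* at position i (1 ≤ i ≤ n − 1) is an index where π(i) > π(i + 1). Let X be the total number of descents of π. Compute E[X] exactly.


Write X = Σ X_I over i = 1, …, 137, with X_I the indicator of one descent.
There are 137 indicators.
For each fixed i, the pair (π(i), π(i+1)) is a uniformly random ordered pair of distinct values from {1, …, 138}; by symmetry P[π(i) > π(i+1)] = 1/2.
By linearity: E[X] = 137 · (1/2) = (138 − 1) · (1/2) = 137/2 ≈ 68.5000.

E[X] = 137/2 = 68.5000.


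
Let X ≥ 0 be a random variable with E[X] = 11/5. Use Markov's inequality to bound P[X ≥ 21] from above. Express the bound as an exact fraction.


μ = E[X] = 11/5, a = 21.
Markov: P[X ≥ 21] ≤ μ/a = (11/5)/21 = 11/105.
Numerically: ≈ 0.10476.
(Since a = 21 > μ = 2.20000, the bound 11/105 is < 1 and informative.)

P[X ≥ 21] ≤ 11/105 ≈ 0.10476.


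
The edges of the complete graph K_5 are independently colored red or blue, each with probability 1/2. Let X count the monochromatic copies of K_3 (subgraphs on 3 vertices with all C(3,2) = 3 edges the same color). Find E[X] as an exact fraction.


Let X = Σ_S X_S over the C(5, 3) = 10 subsets S of size 3, where X_S = 1 if the K_3 on S is monochromatic.
For a fixed S, the K_3 on S has C(3, 2) = 3 edges. P[all 3 edges red] = (1/2)^3, and likewise for blue, so P[monochromatic] = 2·(1/2)^3 = 2^{1 − 3} = 1/4.
Summing: E[X] = C(5, 3) · 2^{1 − 3} = 10 · 1/4 = 5/2.
Numerically: E[X] ≈ 2.500.

E[X] = C(5,3)·2^(1−C(3,2)) = 5/2 ≈ 2.500.


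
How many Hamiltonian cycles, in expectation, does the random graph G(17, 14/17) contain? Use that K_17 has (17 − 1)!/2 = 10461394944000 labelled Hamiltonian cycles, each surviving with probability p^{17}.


K_17 has (17 − 1)!/2 = 10461394944000 labelled Hamiltonian cycles.
For each such Hamiltonian cycle H, let X_H = 1 if all 17 edges of H are present in G. Then P[X_H = 1] = p^{17} = (14/17)^{17} = 30491346729331195904/827240261886336764177.
Summing the indicators: E[X] = Σ_H E[X_H] = 10461394944000 · p^{17} = 10461394944000 · 30491346729331195904/827240261886336764177 = 318982020509976309331579109376000/827240261886336764177.
Numerically: E[X] ≈ 3.86e+11.

E[X] = 10461394944000 · (14/17)^{17} = 318982020509976309331579109376000/827240261886336764177 ≈ 3.86e+11.


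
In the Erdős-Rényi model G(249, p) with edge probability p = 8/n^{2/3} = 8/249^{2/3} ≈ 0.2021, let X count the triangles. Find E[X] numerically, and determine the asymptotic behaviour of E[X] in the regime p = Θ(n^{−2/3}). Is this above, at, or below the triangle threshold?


Number of potential triangles: C(249, 3) = 2542124.
Each occurs with probability p³ ≈ (0.2021)³ ≈ 8.257931e-03.
By linearity: E[X] = C(249, 3)·p³ ≈ 2542124 · 8.257931e-03 ≈ 20992.6854.
Since α = 2/3 < 1, p = c/n^{2/3} ≫ 1/n is above the triangle threshold p ~ 1/n. Asymptotically E[X] ~ (c³/6)·n^{3(1−α)} = (8³/6)·n^{1} → ∞; triangles are abundant w.h.p.

E[X] ≈ 20992.6854; in regime p = Θ(1/n^{2/3}) E[X] diverges (above the triangle threshold p ~ 1/n).


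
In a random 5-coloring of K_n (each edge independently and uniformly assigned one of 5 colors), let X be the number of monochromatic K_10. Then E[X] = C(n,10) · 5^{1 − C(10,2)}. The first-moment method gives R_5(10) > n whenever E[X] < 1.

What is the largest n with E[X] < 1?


We need C(n, 10) · 5^{1 − 45} < 1, i.e. C(n, 10) < 5^{45 − 1} = 5684341886080801486968994140625.
Check values of n near the boundary:
  n = 5387: C(5387, 10) = 5624406917627224603154306376491; 5624406917627224603154306376491 < 5684341886080801486968994140625? YES
  n = 5388: C(5388, 10) = 5634865093375880654852250419586; 5634865093375880654852250419586 < 5684341886080801486968994140625? YES
  n = 5389: C(5389, 10) = 5645340767466558997768874792926; 5645340767466558997768874792926 < 5684341886080801486968994140625? YES
  n = 5390: C(5390, 10) = 5655833965919099070255434039753; 5655833965919099070255434039753 < 5684341886080801486968994140625? YES
  n = 5391: C(5391, 10) = 5666344714787188828795213697883; 5666344714787188828795213697883 < 5684341886080801486968994140625? YES
  n = 5392: C(5392, 10) = 5676873040158402483252283957448; 5676873040158402483252283957448 < 5684341886080801486968994140625? YES
  n = 5393: C(5393, 10) = 5687418968154238267170642278008; 5687418968154238267170642278008 < 5684341886080801486968994140625? NO
  n = 5394: C(5394, 10) = 5697982524930156243149785372878; 5697982524930156243149785372878 < 5684341886080801486968994140625? NO
  n = 5395: C(5395, 10) = 5708563736675616143322765475706; 5708563736675616143322765475706 < 5684341886080801486968994140625? NO
The largest n with C(n, 10) < 5684341886080801486968994140625 is n = 5392 (where E[X] = 5676873040158402483252283957448/5684341886080801486968994140625 ≈ 0.9986861). Hence R_5(10) > 5392, i.e. R_5(10) ≥ 5393.

Largest n = 5392; hence R_5(10) > 5392.


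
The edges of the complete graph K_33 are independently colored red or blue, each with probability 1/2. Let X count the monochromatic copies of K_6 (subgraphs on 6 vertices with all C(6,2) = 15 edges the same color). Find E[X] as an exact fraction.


Let X = Σ_S X_S over the C(33, 6) = 1107568 subsets S of size 6, where X_S = 1 if the K_6 on S is monochromatic.
For a fixed S, the K_6 on S has C(6, 2) = 15 edges. P[all 15 edges red] = (1/2)^15, and likewise for blue, so P[monochromatic] = 2·(1/2)^15 = 2^{1 − 15} = 1/16384.
By linearity: E[X] = C(33, 6) · 2^{1 − 15} = 1107568 · 1/16384 = 69223/1024.
Numerically: E[X] ≈ 67.6006.

E[X] = C(33,6)·2^(1−C(6,2)) = 69223/1024 ≈ 67.6006.


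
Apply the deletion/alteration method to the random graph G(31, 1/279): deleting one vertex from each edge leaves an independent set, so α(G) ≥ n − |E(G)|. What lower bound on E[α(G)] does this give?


E[|E(G)|] = C(31, 2)·p = 465 · (1/279) = 5/3.
E[α(G)] ≥ n − E[|E(G)|] = 31 − 5/3 = 88/3.
Numerically: ≈ 29.333333.
(This is only a lower bound; the true E[α(G)] may be larger.)

E[α(G)] ≥ 88/3 ≈ 29.333333.


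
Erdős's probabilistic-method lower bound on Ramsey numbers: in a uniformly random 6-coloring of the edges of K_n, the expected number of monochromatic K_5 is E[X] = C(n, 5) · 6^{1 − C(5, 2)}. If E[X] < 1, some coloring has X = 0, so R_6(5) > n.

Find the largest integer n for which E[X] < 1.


We need C(n, 5) · 6^{1 − 10} < 1, i.e. C(n, 5) < 6^{10 − 1} = 10077696.
Check values of n near the boundary:
  n = 66: C(66, 5) = 8936928; 8936928 < 10077696? YES
  n = 67: C(67, 5) = 9657648; 9657648 < 10077696? YES
  n = 68: C(68, 5) = 10424128; 10424128 < 10077696? NO
  n = 69: C(69, 5) = 11238513; 11238513 < 10077696? NO
  n = 70: C(70, 5) = 12103014; 12103014 < 10077696? NO
The largest n with C(n, 5) < 10077696 is n = 67 (where E[X] = 67067/69984 ≈ 0.9583). Hence R_6(5) > 67, i.e. R_6(5) ≥ 68.

Largest n = 67; hence R_6(5) > 67.


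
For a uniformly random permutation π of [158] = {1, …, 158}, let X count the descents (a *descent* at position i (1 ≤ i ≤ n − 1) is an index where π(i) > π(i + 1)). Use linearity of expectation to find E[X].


Write X = Σ X_I over i = 1, …, 157, with X_I the indicator of one descent.
There are 157 indicators.
For each fixed i, the pair (π(i), π(i+1)) is a uniformly random ordered pair of distinct values from {1, …, 158}; by symmetry P[π(i) > π(i+1)] = 1/2.
By linearity: E[X] = 157 · (1/2) = (158 − 1) · (1/2) = 157/2 ≈ 78.50000.

E[X] = 157/2 = 78.50000.


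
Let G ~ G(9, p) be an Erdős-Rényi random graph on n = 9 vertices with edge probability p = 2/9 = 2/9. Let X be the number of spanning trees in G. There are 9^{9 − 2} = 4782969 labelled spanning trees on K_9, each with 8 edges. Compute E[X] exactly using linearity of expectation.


K_9 has 9^{9 − 2} = 4782969 labelled spanning trees.
For each such spanning tree H, let X_H = 1 if all 8 edges of H are present in G. Then P[X_H = 1] = p^{8} = (2/9)^{8} = 256/43046721.
By linearity: E[X] = Σ_H E[X_H] = 4782969 · p^{8} = 4782969 · 256/43046721 = 256/9.
Numerically: E[X] ≈ 28.4444.

E[X] = 4782969 · (2/9)^{8} = 256/9 ≈ 28.4444.


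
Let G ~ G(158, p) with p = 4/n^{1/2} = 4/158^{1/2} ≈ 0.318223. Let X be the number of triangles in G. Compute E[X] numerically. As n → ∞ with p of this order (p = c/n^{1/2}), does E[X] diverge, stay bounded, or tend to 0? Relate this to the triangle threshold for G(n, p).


Number of potential triangles: C(158, 3) = 644956.
Each occurs with probability p³ ≈ (0.318223)³ ≈ 3.22251052e-02.
By linearity: E[X] = C(158, 3)·p³ ≈ 644956 · 3.22251052e-02 ≈ 20783.774938.
Since α = 1/2 < 1, p = c/n^{1/2} ≫ 1/n is above the triangle threshold p ~ 1/n. Asymptotically E[X] ~ (c³/6)·n^{3(1−α)} = (4³/6)·n^{1.5} → ∞; triangles are abundant w.h.p.

E[X] ≈ 20783.774938; in regime p = Θ(1/n^{1/2}) E[X] diverges (above the triangle threshold p ~ 1/n).


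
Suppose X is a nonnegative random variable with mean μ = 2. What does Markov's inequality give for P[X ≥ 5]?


μ = E[X] = 2, a = 5.
Markov: P[X ≥ 5] ≤ μ/a = (2)/5 = 2/5.
Numerically: ≈ 0.400.
(Since a = 5 > μ = 2.000, the bound 2/5 is < 1 and informative.)

P[X ≥ 5] ≤ 2/5 ≈ 0.400.


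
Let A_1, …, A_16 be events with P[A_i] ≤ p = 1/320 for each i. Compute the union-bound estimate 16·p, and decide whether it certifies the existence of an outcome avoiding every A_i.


Union bound: P[∪_{i=1}^{16} A_i] ≤ Σ_i P[A_i] ≤ 16·p = 16·(1/320) = 1/20.
Numerically: 1/20 ≈ 0.05000.
Is 1/20 < 1? YES.
Since P[∪ A_i] ≤ 1/20 < 1, the complement has P[∩ A_i^c] ≥ 1 − 1/20 = 19/20 > 0, so some outcome avoids every A_i.

16·p = 1/20 ≈ 0.05000; existence CERTIFIED by the union bound.


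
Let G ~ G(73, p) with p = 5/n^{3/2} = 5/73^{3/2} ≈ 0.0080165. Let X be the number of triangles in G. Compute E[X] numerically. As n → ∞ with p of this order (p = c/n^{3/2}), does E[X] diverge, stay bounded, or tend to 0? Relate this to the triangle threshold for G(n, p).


Number of potential triangles: C(73, 3) = 62196.
Each occurs with probability p³ ≈ (0.0080165)³ ≈ 5.1517780e-07.
By linearity: E[X] = C(73, 3)·p³ ≈ 62196 · 5.1517780e-07 ≈ 0.03204.
Since α = 3/2 > 1, p = c/n^{3/2} = o(1/n) is below the triangle threshold p ~ 1/n. Asymptotically E[X] ~ (c³/6)·n^{3(1−α)} = (5³/6)·n^{-1.5} → 0, so by Markov's inequality G has no triangles w.h.p.

E[X] ≈ 0.03204; in regime p = Θ(1/n^{3/2}) E[X] tends to 0 (below the triangle threshold p ~ 1/n).


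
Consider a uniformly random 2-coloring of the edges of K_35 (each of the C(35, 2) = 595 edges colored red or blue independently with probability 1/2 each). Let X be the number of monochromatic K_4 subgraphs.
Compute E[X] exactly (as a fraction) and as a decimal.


Let X = Σ_S X_S over the C(35, 4) = 52360 subsets S of size 4, where X_S = 1 if the K_4 on S is monochromatic.
For a fixed S, the K_4 on S has C(4, 2) = 6 edges. P[all 6 edges red] = (1/2)^6, and likewise for blue, so P[monochromatic] = 2·(1/2)^6 = 2^{1 − 6} = 1/32.
Summing: E[X] = C(35, 4) · 2^{1 − 6} = 52360 · 1/32 = 6545/4.
Numerically: E[X] ≈ 1636.25000.

E[X] = C(35,4)·2^(1−C(4,2)) = 6545/4 ≈ 1636.25000.


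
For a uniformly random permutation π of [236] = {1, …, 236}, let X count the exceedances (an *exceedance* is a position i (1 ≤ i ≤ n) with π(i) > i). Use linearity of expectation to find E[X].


Write X = Σ_{i=1}^{236} X_i, where X_i = 1_{π(i) > i}.
For each fixed i, π(i) is uniform over {1, …, 236} (marginal of a uniform permutation), so P[π(i) > i] = (n − i)/n. Summing: Σ_{i=1}^{236} (n − i)/n = (0 + 1 + … + 235)/236 = 236(236 − 1)/(2·236) = (236 − 1)/2.
Hence E[X] = Σ_{i=1}^{236} (236 − i)/236 = 235/2 ≈ 117.500000.

E[X] = 235/2 = 117.500000.


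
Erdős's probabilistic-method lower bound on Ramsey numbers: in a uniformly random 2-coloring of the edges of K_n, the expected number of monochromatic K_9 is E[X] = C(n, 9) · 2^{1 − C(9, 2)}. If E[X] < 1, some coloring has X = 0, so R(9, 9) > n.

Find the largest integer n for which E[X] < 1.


We need C(n, 9) · 2^{1 − 36} < 1, i.e. C(n, 9) < 2^{36 − 1} = 34359738368.
Check values of n near the boundary:
  n = 61: C(61, 9) = 17341763505; 17341763505 < 34359738368? YES
  n = 62: C(62, 9) = 20286591270; 20286591270 < 34359738368? YES
  n = 63: C(63, 9) = 23667689815; 23667689815 < 34359738368? YES
  n = 64: C(64, 9) = 27540584512; 27540584512 < 34359738368? YES
  n = 65: C(65, 9) = 31966749880; 31966749880 < 34359738368? YES
  n = 66: C(66, 9) = 37014131440; 37014131440 < 34359738368? NO
  n = 67: C(67, 9) = 42757703560; 42757703560 < 34359738368? NO
The largest n with C(n, 9) < 34359738368 is n = 65 (where E[X] = 3995843735/4294967296 ≈ 0.9303549). Hence R(9, 9) > 65, i.e. R(9, 9) ≥ 66.

Largest n = 65; hence R(9, 9) > 65.


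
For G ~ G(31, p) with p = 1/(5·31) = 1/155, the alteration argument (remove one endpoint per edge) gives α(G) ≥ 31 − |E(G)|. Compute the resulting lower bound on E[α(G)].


E[|E(G)|] = C(31, 2)·p = 465 · (1/155) = 3.
E[α(G)] ≥ n − E[|E(G)|] = 31 − 3 = 28.
Numerically: ≈ 28.000.
(This is only a lower bound; the true E[α(G)] may be larger.)

E[α(G)] ≥ 28 ≈ 28.000.


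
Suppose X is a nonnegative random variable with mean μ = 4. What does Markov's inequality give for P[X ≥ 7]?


μ = E[X] = 4, a = 7.
Markov: P[X ≥ 7] ≤ μ/a = (4)/7 = 4/7.
Numerically: ≈ 0.571429.
(Since a = 7 > μ = 4.000000, the bound 4/7 is < 1 and informative.)

P[X ≥ 7] ≤ 4/7 ≈ 0.571429.


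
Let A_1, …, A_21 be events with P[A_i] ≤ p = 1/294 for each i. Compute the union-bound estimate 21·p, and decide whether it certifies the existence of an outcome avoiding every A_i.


Union bound: P[∪_{i=1}^{21} A_i] ≤ Σ_i P[A_i] ≤ 21·p = 21·(1/294) = 1/14.
Numerically: 1/14 ≈ 0.0714.
Is 1/14 < 1? YES.
Since P[∪ A_i] ≤ 1/14 < 1, the complement has P[∩ A_i^c] ≥ 1 − 1/14 = 13/14 > 0, so some outcome avoids every A_i.

21·p = 1/14 ≈ 0.0714; existence CERTIFIED by the union bound.


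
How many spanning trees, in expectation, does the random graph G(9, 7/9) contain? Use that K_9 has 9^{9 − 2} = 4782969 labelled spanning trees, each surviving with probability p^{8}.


K_9 has 9^{9 − 2} = 4782969 labelled spanning trees.
For each such spanning tree H, let X_H = 1 if all 8 edges of H are present in G. Then P[X_H = 1] = p^{8} = (7/9)^{8} = 5764801/43046721.
Summing the indicators: E[X] = Σ_H E[X_H] = 4782969 · p^{8} = 4782969 · 5764801/43046721 = 5764801/9.
Numerically: E[X] ≈ 640533.

E[X] = 4782969 · (7/9)^{8} = 5764801/9 ≈ 640533.
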